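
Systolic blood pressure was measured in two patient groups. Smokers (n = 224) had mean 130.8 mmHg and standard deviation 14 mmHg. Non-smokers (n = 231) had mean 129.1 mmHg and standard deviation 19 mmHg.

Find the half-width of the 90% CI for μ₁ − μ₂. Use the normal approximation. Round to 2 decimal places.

2.57

Standard errors of each mean: 14/√224 = 0.9354 and 19/√231 = 1.2501.
SE(x̄₁ − x̄₂) = √(0.9354² + 1.2501²) = 1.5613 for independent samples with unequal variances.
With z* = 1.645, the margin is 1.645 × 1.5613 = 2.5683.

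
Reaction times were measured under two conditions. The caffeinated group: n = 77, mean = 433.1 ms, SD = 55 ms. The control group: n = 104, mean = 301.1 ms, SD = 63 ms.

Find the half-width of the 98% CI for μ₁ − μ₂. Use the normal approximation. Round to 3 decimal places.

20.470

SE₁ = s₁/√n₁ = 55/√77 = 6.2678; SE₂ = 63/√104 = 6.1777.
Independent samples, unequal variances: SE_diff = √(SE₁² + SE₂²) = √(39.28531684 + 38.16397729) = 8.8005.
z* = 2.326, so margin of error = 2.326 × 8.8005 = 20.4700.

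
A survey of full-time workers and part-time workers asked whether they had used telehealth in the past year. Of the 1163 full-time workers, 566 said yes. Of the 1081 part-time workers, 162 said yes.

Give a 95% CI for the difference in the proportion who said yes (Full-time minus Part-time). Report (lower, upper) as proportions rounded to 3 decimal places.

Sample proportions: 566/1163 = 0.4867, 162/1081 = 0.1499.
Each SE is √(p̂(1−p̂)/n): √(0.4867·0.5133/1163) = 0.01466 and √(0.1499·0.8501/1081) = 0.01086.
SE(p̂₁ − p̂₂) = √(SE₁² + SE₂²) = √(0.0002149156 + 0.0001179396) = 0.01824, since the two samples are independent.
At 95% confidence z* = 1.960; margin = 1.960 × 0.01824 = 0.03575.
The difference is 0.4867 − 0.1499 = 0.3368, so the interval is 0.3368 ± 0.03575 = (0.301, 0.373).

(0.301, 0.373)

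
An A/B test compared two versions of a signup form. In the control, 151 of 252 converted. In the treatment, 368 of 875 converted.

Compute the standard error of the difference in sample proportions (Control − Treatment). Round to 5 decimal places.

p̂₁ = 151/252 = 0.5992 and p̂₂ = 368/875 = 0.4206.
SE₁ = √(p̂₁(1−p̂₁)/n₁) = √(0.5992·0.4008/252) = 0.03087; SE₂ = √(0.4206·0.5794/875) = 0.01669.
Independent samples: SE of the difference = √(SE₁² + SE₂²) = √(0.0009529569 + 0.0002785561) = 0.03509.

0.03509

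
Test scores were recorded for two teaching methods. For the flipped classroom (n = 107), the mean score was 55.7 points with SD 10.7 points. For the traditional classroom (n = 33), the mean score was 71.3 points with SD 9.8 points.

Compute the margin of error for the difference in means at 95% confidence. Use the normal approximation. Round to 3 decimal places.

Standard errors of each mean: 10.7/√107 = 1.0344 and 9.8/√33 = 1.7060.
SE(x̄₁ − x̄₂) = √(1.0344² + 1.7060²) = 1.9951 for independent samples with unequal variances.
With z* = 1.960, the margin is 1.960 × 1.9951 = 3.9104.

3.910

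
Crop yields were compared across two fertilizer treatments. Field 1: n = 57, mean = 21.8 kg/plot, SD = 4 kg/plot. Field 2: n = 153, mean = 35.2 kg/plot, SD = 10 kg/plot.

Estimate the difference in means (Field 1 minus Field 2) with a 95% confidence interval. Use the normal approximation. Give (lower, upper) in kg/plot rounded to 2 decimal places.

Per-group SEs: s₁/√n₁ = 4/√57 = 0.5298, s₂/√n₂ = 10/√153 = 0.8085.
Unpooled SE of the difference: √(0.28068804 + 0.65367225) = 0.9666.
Margin of error = z* · SE = 1.960 × 0.9666 = 1.8945.
x̄₁ − x̄₂ = 21.8 − 35.2 = -13.4000.
CI: -13.4000 ± 1.8945 = (-15.29, -11.51).

(-15.29, -11.51)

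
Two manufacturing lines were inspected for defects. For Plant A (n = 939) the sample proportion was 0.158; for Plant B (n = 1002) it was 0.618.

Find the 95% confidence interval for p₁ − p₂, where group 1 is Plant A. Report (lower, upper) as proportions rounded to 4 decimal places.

SE₁ = √(p̂₁(1−p̂₁)/n₁) = √(0.1580·0.8420/939) = 0.01190; SE₂ = √(0.6180·0.3820/1002) = 0.01535.
Independent samples: SE of the difference = √(SE₁² + SE₂²) = √(0.00014161 + 0.0002356225) = 0.01942.
z* for 95% confidence is 1.960, so the margin of error is 1.960 × 0.01942 = 0.03806.
Point estimate p̂₁ − p̂₂ = 0.1580 − 0.6180 = -0.4600.
-0.4600 ± 0.03806 → (-0.4981, -0.4219).

(-0.4981, -0.4219)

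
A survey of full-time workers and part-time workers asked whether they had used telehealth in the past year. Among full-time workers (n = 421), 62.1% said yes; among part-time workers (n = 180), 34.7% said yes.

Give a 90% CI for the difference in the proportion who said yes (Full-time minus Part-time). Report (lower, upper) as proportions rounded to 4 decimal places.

(0.2039, 0.3441)

The two standard errors are √(0.6210×0.3790/421) = 0.02364 and √(0.3470×0.6530/180) = 0.03548.
Because the samples are independent, SE_diff = √(0.02364² + 0.03548²) = 0.04263.
Using z* = 1.645 for 90%, ME = 1.645 × 0.04263 = 0.07013.
p̂₁ − p̂₂ = 0.2740; interval 0.2740 ± 0.07013 gives (0.2039, 0.3441).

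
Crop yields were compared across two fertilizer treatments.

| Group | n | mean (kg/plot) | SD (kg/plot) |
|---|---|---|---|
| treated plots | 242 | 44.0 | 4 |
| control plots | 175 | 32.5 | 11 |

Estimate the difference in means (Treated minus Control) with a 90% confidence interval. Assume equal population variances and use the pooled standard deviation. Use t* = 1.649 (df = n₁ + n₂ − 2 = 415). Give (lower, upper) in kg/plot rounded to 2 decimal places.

(10.23, 12.77)

Pooled variance s_p² = [241·4² + 174·11²] / (242+175−2) = 60.0241, so s_p = 7.7475.
SE_diff = s_p·√(1/n₁ + 1/n₂) = 7.7475·√(1/242 + 1/175) = 0.7688.
t* = 1.649; margin = 1.649 × 0.7688 = 1.2678.
Difference = 44.0 − 32.5 = 11.5000.
11.5000 ± 1.2678 → (10.23, 12.77).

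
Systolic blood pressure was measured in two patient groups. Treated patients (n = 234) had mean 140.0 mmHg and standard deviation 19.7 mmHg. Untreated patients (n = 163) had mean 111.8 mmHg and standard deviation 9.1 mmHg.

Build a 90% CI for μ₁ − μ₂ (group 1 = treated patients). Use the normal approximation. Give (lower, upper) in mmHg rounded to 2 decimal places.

(25.78, 30.62)

Per-group SEs: s₁/√n₁ = 19.7/√234 = 1.2878, s₂/√n₂ = 9.1/√163 = 0.7128.
Unpooled SE of the difference: √(1.65842884 + 0.50808384) = 1.4719.
Margin of error = z* · SE = 1.645 × 1.4719 = 2.4213.
x̄₁ − x̄₂ = 140.0 − 111.8 = 28.2000.
CI: 28.2000 ± 2.4213 = (25.78, 30.62).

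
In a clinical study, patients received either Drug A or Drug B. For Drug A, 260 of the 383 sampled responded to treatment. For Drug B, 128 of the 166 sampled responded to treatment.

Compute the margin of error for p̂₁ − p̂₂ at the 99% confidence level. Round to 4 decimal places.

0.1041

p̂₁ = 260/383 = 0.6789 and p̂₂ = 128/166 = 0.7711.
SE₁ = √(p̂₁(1−p̂₁)/n₁) = √(0.6789·0.3211/383) = 0.02386; SE₂ = √(0.7711·0.2289/166) = 0.03261.
Independent samples: SE of the difference = √(SE₁² + SE₂²) = √(0.0005692996 + 0.0010634121) = 0.04041.
z* for 99% confidence is 2.576, so the margin of error is 2.576 × 0.04041 = 0.10410.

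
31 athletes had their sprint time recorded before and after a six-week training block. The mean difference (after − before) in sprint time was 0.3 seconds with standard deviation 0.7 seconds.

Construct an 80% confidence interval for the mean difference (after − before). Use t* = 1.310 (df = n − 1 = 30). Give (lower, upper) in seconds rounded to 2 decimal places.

(0.14, 0.46)

Paired design: SE = s_d/√n = 0.7/√31 = 0.1257.
t* = 1.310; margin of error = 1.310 × 0.1257 = 0.1647.
0.3 ± 0.1647 → (0.14, 0.46).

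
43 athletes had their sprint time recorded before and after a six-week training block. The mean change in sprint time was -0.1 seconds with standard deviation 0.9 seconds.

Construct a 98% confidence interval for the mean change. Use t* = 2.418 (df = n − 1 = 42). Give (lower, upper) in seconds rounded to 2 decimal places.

Paired design: SE = s_d/√n = 0.9/√43 = 0.1372.
t* = 2.418; margin of error = 2.418 × 0.1372 = 0.3317.
-0.1 ± 0.3317 → (-0.43, 0.23).

(-0.43, 0.23)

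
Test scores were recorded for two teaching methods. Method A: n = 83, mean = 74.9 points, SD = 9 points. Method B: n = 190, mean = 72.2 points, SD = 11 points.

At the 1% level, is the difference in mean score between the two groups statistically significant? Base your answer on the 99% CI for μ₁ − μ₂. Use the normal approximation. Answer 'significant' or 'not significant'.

not significant

Per-group SEs: s₁/√n₁ = 9/√83 = 0.9879, s₂/√n₂ = 11/√190 = 0.7980.
Unpooled SE of the difference: √(0.97594641 + 0.636804) = 1.2699.
Margin of error = z* · SE = 2.576 × 1.2699 = 3.2713.
x̄₁ − x̄₂ = 74.9 − 72.2 = 2.7000.
CI: 2.7000 ± 3.2713 = (-0.5713, 5.9713).
The interval (-0.5713, 5.9713) contains 0, so the difference is not significant.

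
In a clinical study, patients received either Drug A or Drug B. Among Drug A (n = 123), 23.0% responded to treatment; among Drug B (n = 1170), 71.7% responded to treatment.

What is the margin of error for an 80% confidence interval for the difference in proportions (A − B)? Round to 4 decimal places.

Each SE is √(p̂(1−p̂)/n): √(0.2300·0.7700/123) = 0.03795 and √(0.7170·0.2830/1170) = 0.01317.
SE(p̂₁ − p̂₂) = √(SE₁² + SE₂²) = √(0.0014402025 + 0.0001734489) = 0.04017, since the two samples are independent.
At 80% confidence z* = 1.282; margin = 1.282 × 0.04017 = 0.05150.

0.0515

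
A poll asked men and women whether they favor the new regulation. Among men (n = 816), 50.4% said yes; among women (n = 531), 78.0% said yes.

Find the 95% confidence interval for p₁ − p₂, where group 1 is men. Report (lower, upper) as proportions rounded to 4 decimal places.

(-0.3252, -0.2268)

The two standard errors are √(0.5040×0.4960/816) = 0.01750 and √(0.7800×0.2200/531) = 0.01798.
Because the samples are independent, SE_diff = √(0.01750² + 0.01798²) = 0.02509.
Using z* = 1.960 for 95%, ME = 1.960 × 0.02509 = 0.04918.
p̂₁ − p̂₂ = -0.2760; interval -0.2760 ± 0.04918 gives (-0.3252, -0.2268).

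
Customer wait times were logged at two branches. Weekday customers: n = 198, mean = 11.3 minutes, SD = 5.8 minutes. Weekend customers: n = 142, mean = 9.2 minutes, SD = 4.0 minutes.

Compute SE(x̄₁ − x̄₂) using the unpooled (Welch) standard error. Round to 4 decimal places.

SE₁ = s₁/√n₁ = 5.8/√198 = 0.4122; SE₂ = 4.0/√142 = 0.3357.
Independent samples, unequal variances: SE_diff = √(SE₁² + SE₂²) = √(0.16990884 + 0.11269449) = 0.5316.

0.5316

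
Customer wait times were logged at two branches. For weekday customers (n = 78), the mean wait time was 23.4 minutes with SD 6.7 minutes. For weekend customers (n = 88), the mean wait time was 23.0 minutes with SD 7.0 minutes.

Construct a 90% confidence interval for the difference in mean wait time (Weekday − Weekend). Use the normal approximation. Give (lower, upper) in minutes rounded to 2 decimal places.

Per-group SEs: s₁/√n₁ = 6.7/√78 = 0.7586, s₂/√n₂ = 7.0/√88 = 0.7462.
Unpooled SE of the difference: √(0.57547396 + 0.55681444) = 1.0641.
Margin of error = z* · SE = 1.645 × 1.0641 = 1.7504.
x̄₁ − x̄₂ = 23.4 − 23.0 = 0.4000.
CI: 0.4000 ± 1.7504 = (-1.35, 2.15).

(-1.35, 2.15)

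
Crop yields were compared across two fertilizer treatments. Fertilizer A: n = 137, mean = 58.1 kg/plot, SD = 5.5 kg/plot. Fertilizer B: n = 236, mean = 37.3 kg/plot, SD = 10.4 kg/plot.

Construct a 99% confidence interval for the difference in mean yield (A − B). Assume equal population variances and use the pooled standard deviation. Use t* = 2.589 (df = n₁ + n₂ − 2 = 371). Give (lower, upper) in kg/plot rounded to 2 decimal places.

Pooled variance s_p² = [136·5.5² + 235·10.4²] / (137+236−2) = 79.6000, so s_p = 8.9219.
SE_diff = s_p·√(1/n₁ + 1/n₂) = 8.9219·√(1/137 + 1/236) = 0.9583.
t* = 2.589; margin = 2.589 × 0.9583 = 2.4810.
Difference = 58.1 − 37.3 = 20.8000.
20.8000 ± 2.4810 → (18.32, 23.28).

(18.32, 23.28)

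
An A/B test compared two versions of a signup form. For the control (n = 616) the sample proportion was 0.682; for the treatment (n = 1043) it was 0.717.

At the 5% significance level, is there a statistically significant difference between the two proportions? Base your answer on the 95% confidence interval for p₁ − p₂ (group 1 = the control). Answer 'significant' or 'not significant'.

not significant

Each SE is √(p̂(1−p̂)/n): √(0.6820·0.3180/616) = 0.01876 and √(0.7170·0.2830/1043) = 0.01395.
SE(p̂₁ − p̂₂) = √(SE₁² + SE₂²) = √(0.0003519376 + 0.0001946025) = 0.02338, since the two samples are independent.
At 95% confidence z* = 1.960; margin = 1.960 × 0.02338 = 0.04582.
The difference is 0.6820 − 0.7170 = -0.0350, so the interval is -0.0350 ± 0.04582 = (-0.08082, 0.01082).
The interval (-0.08082, 0.01082) contains 0, so the difference is not significant.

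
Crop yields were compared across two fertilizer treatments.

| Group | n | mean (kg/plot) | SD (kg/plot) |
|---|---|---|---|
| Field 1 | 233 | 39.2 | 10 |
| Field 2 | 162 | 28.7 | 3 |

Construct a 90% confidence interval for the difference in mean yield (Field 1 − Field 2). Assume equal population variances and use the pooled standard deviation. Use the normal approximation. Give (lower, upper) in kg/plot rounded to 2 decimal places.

(9.17, 11.83)

s_p = √[((n₁−1)s₁² + (n₂−1)s₂²)/(n₁+n₂−2)] = √[(232·10² + 161·3²)/393] = 7.9196.
SE = 7.9196·√(1/233 + 1/162) = 0.8102.
With z* = 1.645, margin = 1.645 × 0.8102 = 1.3328.
x̄₁ − x̄₂ = 39.2 − 28.7 = 10.5000; interval 10.5000 ± 1.3328 = (9.17, 11.83).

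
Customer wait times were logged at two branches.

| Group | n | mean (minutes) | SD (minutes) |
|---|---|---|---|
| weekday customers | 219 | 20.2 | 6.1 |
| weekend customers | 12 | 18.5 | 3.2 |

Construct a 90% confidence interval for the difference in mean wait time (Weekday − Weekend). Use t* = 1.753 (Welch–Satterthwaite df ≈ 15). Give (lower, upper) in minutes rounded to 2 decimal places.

SE₁ = s₁/√n₁ = 6.1/√219 = 0.4122; SE₂ = 3.2/√12 = 0.9238.
Independent samples, unequal variances: SE_diff = √(SE₁² + SE₂²) = √(0.16990884 + 0.85340644) = 1.0116.
t* = 1.753, so margin of error = 1.753 × 1.0116 = 1.7733.
Difference in means = 20.2 − 18.5 = 1.7000.
1.7000 ± 1.7733 → (-0.07, 3.47).

(-0.07, 3.47)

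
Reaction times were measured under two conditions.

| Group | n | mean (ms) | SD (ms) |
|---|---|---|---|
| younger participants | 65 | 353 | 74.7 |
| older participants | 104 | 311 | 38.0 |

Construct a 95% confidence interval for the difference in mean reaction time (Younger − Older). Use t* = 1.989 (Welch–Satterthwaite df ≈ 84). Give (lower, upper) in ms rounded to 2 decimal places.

(22.14, 61.86)

Standard errors of each mean: 74.7/√65 = 9.2654 and 38.0/√104 = 3.7262.
SE(x̄₁ − x̄₂) = √(9.2654² + 3.7262²) = 9.9866 for independent samples with unequal variances.
With t* = 1.989, the margin is 1.989 × 9.9866 = 19.8633.
x̄₁ − x̄₂ = 353 − 311 = 42.0000; the interval is 42.0000 ± 19.8633 = (22.14, 61.86).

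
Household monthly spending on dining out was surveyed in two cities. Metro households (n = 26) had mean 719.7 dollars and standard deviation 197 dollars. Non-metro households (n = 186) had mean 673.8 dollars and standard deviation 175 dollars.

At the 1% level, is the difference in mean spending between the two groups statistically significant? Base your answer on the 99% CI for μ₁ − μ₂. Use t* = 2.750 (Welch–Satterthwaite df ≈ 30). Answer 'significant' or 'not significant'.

not significant

SE₁ = s₁/√n₁ = 197/√26 = 38.6349; SE₂ = 175/√186 = 12.8316.
Independent samples, unequal variances: SE_diff = √(SE₁² + SE₂²) = √(1492.65549801 + 164.64995856) = 40.7100.
t* = 2.750, so margin of error = 2.750 × 40.7100 = 111.9525.
Difference in means = 719.7 − 673.8 = 45.9000.
45.9000 ± 111.9525 → (-66.0525, 157.8525).
The interval (-66.0525, 157.8525) contains 0, so the difference is not significant.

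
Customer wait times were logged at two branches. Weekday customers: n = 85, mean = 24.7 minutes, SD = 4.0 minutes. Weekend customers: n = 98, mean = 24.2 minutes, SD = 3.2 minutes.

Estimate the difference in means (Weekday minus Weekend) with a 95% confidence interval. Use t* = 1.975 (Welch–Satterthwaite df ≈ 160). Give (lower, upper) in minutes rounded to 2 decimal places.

(-0.57, 1.57)

Per-group SEs: s₁/√n₁ = 4.0/√85 = 0.4339, s₂/√n₂ = 3.2/√98 = 0.3232.
Unpooled SE of the difference: √(0.18826921 + 0.10445824) = 0.5410.
Margin of error = t* · SE = 1.975 × 0.5410 = 1.0685.
x̄₁ − x̄₂ = 24.7 − 24.2 = 0.5000.
CI: 0.5000 ± 1.0685 = (-0.57, 1.57).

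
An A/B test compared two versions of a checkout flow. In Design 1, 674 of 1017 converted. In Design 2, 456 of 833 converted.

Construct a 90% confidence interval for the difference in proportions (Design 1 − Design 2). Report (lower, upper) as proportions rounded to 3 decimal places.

First, p̂₁ = 674/1017 = 0.6627; p̂₂ = 456/833 = 0.5474.
The two standard errors are √(0.6627×0.3373/1017) = 0.01483 and √(0.5474×0.4526/833) = 0.01725.
Because the samples are independent, SE_diff = √(0.01483² + 0.01725²) = 0.02275.
Using z* = 1.645 for 90%, ME = 1.645 × 0.02275 = 0.03742.
p̂₁ − p̂₂ = 0.1153; interval 0.1153 ± 0.03742 gives (0.078, 0.153).

(0.078, 0.153)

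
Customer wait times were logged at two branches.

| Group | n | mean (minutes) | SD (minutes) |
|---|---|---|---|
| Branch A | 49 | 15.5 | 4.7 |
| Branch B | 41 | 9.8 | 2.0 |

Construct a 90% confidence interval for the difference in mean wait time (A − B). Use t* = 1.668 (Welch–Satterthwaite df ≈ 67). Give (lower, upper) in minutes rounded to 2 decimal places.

(4.46, 6.94)

Per-group SEs: s₁/√n₁ = 4.7/√49 = 0.6714, s₂/√n₂ = 2.0/√41 = 0.3123.
Unpooled SE of the difference: √(0.45077796 + 0.09753129) = 0.7405.
Margin of error = t* · SE = 1.668 × 0.7405 = 1.2352.
x̄₁ − x̄₂ = 15.5 − 9.8 = 5.7000.
CI: 5.7000 ± 1.2352 = (4.46, 6.94).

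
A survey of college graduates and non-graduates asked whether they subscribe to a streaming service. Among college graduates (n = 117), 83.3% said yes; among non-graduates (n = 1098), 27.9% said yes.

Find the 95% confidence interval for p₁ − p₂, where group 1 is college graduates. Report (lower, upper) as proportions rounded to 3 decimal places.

(0.481, 0.627)

Each SE is √(p̂(1−p̂)/n): √(0.8330·0.1670/117) = 0.03448 and √(0.2790·0.7210/1098) = 0.01354.
SE(p̂₁ − p̂₂) = √(SE₁² + SE₂²) = √(0.0011888704 + 0.0001833316) = 0.03704, since the two samples are independent.
At 95% confidence z* = 1.960; margin = 1.960 × 0.03704 = 0.07260.
The difference is 0.8330 − 0.2790 = 0.5540, so the interval is 0.5540 ± 0.07260 = (0.481, 0.627).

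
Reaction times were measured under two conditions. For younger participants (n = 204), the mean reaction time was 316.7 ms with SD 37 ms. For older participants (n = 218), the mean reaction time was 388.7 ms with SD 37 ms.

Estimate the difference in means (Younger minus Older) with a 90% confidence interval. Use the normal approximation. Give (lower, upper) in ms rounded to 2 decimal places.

Per-group SEs: s₁/√n₁ = 37/√204 = 2.5905, s₂/√n₂ = 37/√218 = 2.5060.
Unpooled SE of the difference: √(6.71069025 + 6.280036) = 3.6043.
Margin of error = z* · SE = 1.645 × 3.6043 = 5.9291.
x̄₁ − x̄₂ = 316.7 − 388.7 = -72.0000.
CI: -72.0000 ± 5.9291 = (-77.93, -66.07).

(-77.93, -66.07)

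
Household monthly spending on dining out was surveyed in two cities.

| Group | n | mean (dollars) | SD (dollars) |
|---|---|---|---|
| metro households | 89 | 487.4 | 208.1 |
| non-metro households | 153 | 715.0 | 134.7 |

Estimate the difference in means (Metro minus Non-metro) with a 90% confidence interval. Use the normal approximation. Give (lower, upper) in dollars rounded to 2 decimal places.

(-268.07, -187.13)

SE₁ = s₁/√n₁ = 208.1/√89 = 22.0586; SE₂ = 134.7/√153 = 10.8898.
Independent samples, unequal variances: SE_diff = √(SE₁² + SE₂²) = √(486.58183396 + 118.58774404) = 24.6002.
z* = 1.645, so margin of error = 1.645 × 24.6002 = 40.4673.
Difference in means = 487.4 − 715.0 = -227.6000.
-227.6000 ± 40.4673 → (-268.07, -187.13).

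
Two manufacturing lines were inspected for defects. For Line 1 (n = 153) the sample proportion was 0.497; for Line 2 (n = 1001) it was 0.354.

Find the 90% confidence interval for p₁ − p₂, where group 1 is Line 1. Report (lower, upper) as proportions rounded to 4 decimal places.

Each SE is √(p̂(1−p̂)/n): √(0.4970·0.5030/153) = 0.04042 and √(0.3540·0.6460/1001) = 0.01511.
SE(p̂₁ − p̂₂) = √(SE₁² + SE₂²) = √(0.0016337764 + 0.0002283121) = 0.04315, since the two samples are independent.
At 90% confidence z* = 1.645; margin = 1.645 × 0.04315 = 0.07098.
The difference is 0.4970 − 0.3540 = 0.1430, so the interval is 0.1430 ± 0.07098 = (0.0720, 0.2140).

(0.0720, 0.2140)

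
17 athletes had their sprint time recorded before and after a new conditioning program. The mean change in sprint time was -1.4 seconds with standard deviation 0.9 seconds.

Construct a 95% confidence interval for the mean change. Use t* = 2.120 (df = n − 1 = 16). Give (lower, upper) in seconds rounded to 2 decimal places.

This is a matched-pairs design, so SE = s_d/√n = 0.9/√17 = 0.2183.
Margin = 2.120 × 0.2183 = 0.4628; the interval is -1.4 ± 0.4628 = (-1.86, -0.94).

(-1.86, -0.94)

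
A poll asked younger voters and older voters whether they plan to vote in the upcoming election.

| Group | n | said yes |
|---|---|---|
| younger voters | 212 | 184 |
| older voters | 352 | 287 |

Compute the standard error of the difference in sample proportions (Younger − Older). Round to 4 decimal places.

0.0311

p̂₁ = 184/212 = 0.8679 and p̂₂ = 287/352 = 0.8153.
SE₁ = √(p̂₁(1−p̂₁)/n₁) = √(0.8679·0.1321/212) = 0.02326; SE₂ = √(0.8153·0.1847/352) = 0.02068.
Independent samples: SE of the difference = √(SE₁² + SE₂²) = √(0.0005410276 + 0.0004276624) = 0.03112.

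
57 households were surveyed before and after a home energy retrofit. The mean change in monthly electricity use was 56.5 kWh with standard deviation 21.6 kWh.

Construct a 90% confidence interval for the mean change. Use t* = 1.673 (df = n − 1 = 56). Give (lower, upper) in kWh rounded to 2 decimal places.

This is a matched-pairs design, so SE = s_d/√n = 21.6/√57 = 2.8610.
Margin = 1.673 × 2.8610 = 4.7865; the interval is 56.5 ± 4.7865 = (51.71, 61.29).

(51.71, 61.29)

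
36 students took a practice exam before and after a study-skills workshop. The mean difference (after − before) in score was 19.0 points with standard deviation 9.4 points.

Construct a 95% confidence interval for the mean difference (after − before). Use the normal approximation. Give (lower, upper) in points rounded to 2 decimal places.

(15.93, 22.07)

This is a matched-pairs design, so SE = s_d/√n = 9.4/√36 = 1.5667.
Margin = 1.960 × 1.5667 = 3.0707; the interval is 19.0 ± 3.0707 = (15.93, 22.07).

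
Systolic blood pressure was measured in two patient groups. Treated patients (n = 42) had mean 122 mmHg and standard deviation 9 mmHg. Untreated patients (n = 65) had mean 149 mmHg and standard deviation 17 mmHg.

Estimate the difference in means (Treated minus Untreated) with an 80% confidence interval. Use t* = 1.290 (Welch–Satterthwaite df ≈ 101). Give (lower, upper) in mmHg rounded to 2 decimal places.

(-30.26, -23.74)

Standard errors of each mean: 9/√42 = 1.3887 and 17/√65 = 2.1086.
SE(x̄₁ − x̄₂) = √(1.3887² + 2.1086²) = 2.5248 for independent samples with unequal variances.
With t* = 1.290, the margin is 1.290 × 2.5248 = 3.2570.
x̄₁ − x̄₂ = 122 − 149 = -27.0000; the interval is -27.0000 ± 3.2570 = (-30.26, -23.74).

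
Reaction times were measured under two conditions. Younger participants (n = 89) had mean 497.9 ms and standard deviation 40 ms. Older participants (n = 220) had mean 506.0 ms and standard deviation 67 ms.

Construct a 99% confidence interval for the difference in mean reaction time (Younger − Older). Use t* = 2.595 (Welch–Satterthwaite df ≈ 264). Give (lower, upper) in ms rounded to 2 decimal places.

(-24.18, 7.98)

Standard errors of each mean: 40/√89 = 4.2400 and 67/√220 = 4.5171.
SE(x̄₁ − x̄₂) = √(4.2400² + 4.5171²) = 6.1953 for independent samples with unequal variances.
With t* = 2.595, the margin is 2.595 × 6.1953 = 16.0768.
x̄₁ − x̄₂ = 497.9 − 506.0 = -8.1000; the interval is -8.1000 ± 16.0768 = (-24.18, 7.98).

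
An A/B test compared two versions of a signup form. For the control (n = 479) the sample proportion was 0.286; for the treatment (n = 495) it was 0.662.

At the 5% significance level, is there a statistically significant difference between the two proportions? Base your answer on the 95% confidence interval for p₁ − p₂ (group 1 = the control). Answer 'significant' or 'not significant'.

significant

The two standard errors are √(0.2860×0.7140/479) = 0.02065 and √(0.6620×0.3380/495) = 0.02126.
Because the samples are independent, SE_diff = √(0.02065² + 0.02126²) = 0.02964.
Using z* = 1.960 for 95%, ME = 1.960 × 0.02964 = 0.05809.
p̂₁ − p̂₂ = -0.3760; interval -0.3760 ± 0.05809 gives (-0.43409, -0.31791).
The interval (-0.43409, -0.31791) does not contain 0, so the difference is significant.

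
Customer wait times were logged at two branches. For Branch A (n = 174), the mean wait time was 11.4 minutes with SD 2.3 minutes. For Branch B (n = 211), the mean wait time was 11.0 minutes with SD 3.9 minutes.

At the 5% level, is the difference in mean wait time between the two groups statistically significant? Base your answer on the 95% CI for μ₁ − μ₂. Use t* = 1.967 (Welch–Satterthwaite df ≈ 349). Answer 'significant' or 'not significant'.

not significant

Per-group SEs: s₁/√n₁ = 2.3/√174 = 0.1744, s₂/√n₂ = 3.9/√211 = 0.2685.
Unpooled SE of the difference: √(0.03041536 + 0.07209225) = 0.3202.
Margin of error = t* · SE = 1.967 × 0.3202 = 0.6298.
x̄₁ − x̄₂ = 11.4 − 11.0 = 0.4000.
CI: 0.4000 ± 0.6298 = (-0.2298, 1.0298).
The interval (-0.2298, 1.0298) contains 0, so the difference is not significant.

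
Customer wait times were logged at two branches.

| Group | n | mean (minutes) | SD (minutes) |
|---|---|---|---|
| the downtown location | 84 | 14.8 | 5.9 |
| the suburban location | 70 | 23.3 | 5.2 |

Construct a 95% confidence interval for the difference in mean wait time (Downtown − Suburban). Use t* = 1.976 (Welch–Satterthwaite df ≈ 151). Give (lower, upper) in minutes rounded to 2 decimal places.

Standard errors of each mean: 5.9/√84 = 0.6437 and 5.2/√70 = 0.6215.
SE(x̄₁ − x̄₂) = √(0.6437² + 0.6215²) = 0.8948 for independent samples with unequal variances.
With t* = 1.976, the margin is 1.976 × 0.8948 = 1.7681.
x̄₁ − x̄₂ = 14.8 − 23.3 = -8.5000; the interval is -8.5000 ± 1.7681 = (-10.27, -6.73).

(-10.27, -6.73)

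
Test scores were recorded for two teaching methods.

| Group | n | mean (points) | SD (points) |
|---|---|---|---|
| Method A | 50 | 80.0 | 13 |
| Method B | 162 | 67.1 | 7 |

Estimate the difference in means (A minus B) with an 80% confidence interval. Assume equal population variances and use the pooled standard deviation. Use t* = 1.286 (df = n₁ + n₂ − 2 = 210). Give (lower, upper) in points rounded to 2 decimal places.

(11.07, 14.73)

s_p = √[((n₁−1)s₁² + (n₂−1)s₂²)/(n₁+n₂−2)] = √[(49·13² + 161·7²)/210] = 8.7750.
SE = 8.7750·√(1/50 + 1/162) = 1.4196.
With t* = 1.286, margin = 1.286 × 1.4196 = 1.8256.
x̄₁ − x̄₂ = 80.0 − 67.1 = 12.9000; interval 12.9000 ± 1.8256 = (11.07, 14.73).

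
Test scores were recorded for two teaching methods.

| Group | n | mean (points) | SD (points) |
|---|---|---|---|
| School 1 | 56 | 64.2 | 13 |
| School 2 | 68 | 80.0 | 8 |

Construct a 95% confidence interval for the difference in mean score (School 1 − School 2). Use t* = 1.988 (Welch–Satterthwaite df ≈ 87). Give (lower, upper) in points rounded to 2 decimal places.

(-19.76, -11.84)

SE₁ = s₁/√n₁ = 13/√56 = 1.7372; SE₂ = 8/√68 = 0.9701.
Independent samples, unequal variances: SE_diff = √(SE₁² + SE₂²) = √(3.01786384 + 0.94109401) = 1.9897.
t* = 1.988, so margin of error = 1.988 × 1.9897 = 3.9555.
Difference in means = 64.2 − 80.0 = -15.8000.
-15.8000 ± 3.9555 → (-19.76, -11.84).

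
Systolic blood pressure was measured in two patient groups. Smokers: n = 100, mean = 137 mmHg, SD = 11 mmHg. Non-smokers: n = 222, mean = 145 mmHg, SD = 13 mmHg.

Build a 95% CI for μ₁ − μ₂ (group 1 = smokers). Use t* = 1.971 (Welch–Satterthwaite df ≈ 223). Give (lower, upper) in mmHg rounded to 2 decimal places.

Per-group SEs: s₁/√n₁ = 11/√100 = 1.1000, s₂/√n₂ = 13/√222 = 0.8725.
Unpooled SE of the difference: √(1.21 + 0.76125625) = 1.4040.
Margin of error = t* · SE = 1.971 × 1.4040 = 2.7673.
x̄₁ − x̄₂ = 137 − 145 = -8.0000.
CI: -8.0000 ± 2.7673 = (-10.77, -5.23).

(-10.77, -5.23)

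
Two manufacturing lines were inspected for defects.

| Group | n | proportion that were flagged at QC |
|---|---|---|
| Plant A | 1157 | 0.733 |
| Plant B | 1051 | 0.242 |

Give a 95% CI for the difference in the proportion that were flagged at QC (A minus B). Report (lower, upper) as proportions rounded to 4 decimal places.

(0.4547, 0.5273)

The two standard errors are √(0.7330×0.2670/1157) = 0.01301 and √(0.2420×0.7580/1051) = 0.01321.
Because the samples are independent, SE_diff = √(0.01301² + 0.01321²) = 0.01854.
Using z* = 1.960 for 95%, ME = 1.960 × 0.01854 = 0.03634.
p̂₁ − p̂₂ = 0.4910; interval 0.4910 ± 0.03634 gives (0.4547, 0.5273).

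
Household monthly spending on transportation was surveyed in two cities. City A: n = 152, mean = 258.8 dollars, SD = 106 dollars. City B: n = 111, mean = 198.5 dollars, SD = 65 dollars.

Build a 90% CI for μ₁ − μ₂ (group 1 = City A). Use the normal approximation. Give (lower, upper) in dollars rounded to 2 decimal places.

(42.89, 77.71)

SE₁ = s₁/√n₁ = 106/√152 = 8.5977; SE₂ = 65/√111 = 6.1695.
Independent samples, unequal variances: SE_diff = √(SE₁² + SE₂²) = √(73.92044529 + 38.06273025) = 10.5822.
z* = 1.645, so margin of error = 1.645 × 10.5822 = 17.4077.
Difference in means = 258.8 − 198.5 = 60.3000.
60.3000 ± 17.4077 → (42.89, 77.71).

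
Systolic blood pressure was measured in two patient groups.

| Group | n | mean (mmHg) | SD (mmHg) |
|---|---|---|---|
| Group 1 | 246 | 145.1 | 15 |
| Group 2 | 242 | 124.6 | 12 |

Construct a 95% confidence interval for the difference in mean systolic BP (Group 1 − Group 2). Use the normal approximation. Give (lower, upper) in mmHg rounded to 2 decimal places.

SE₁ = s₁/√n₁ = 15/√246 = 0.9564; SE₂ = 12/√242 = 0.7714.
Independent samples, unequal variances: SE_diff = √(SE₁² + SE₂²) = √(0.91470096 + 0.59505796) = 1.2287.
z* = 1.960, so margin of error = 1.960 × 1.2287 = 2.4083.
Difference in means = 145.1 − 124.6 = 20.5000.
20.5000 ± 2.4083 → (18.09, 22.91).

(18.09, 22.91)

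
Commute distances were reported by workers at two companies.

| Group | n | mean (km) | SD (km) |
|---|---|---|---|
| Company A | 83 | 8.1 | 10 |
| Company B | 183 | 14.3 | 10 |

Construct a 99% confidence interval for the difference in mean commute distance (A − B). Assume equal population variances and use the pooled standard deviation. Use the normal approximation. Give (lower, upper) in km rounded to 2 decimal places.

s_p = √[((n₁−1)s₁² + (n₂−1)s₂²)/(n₁+n₂−2)] = √[(82·10² + 182·10²)/264] = 10.0000.
SE = 10.0000·√(1/83 + 1/183) = 1.3234.
With z* = 2.576, margin = 2.576 × 1.3234 = 3.4091.
x̄₁ − x̄₂ = 8.1 − 14.3 = -6.2000; interval -6.2000 ± 3.4091 = (-9.61, -2.79).

(-9.61, -2.79)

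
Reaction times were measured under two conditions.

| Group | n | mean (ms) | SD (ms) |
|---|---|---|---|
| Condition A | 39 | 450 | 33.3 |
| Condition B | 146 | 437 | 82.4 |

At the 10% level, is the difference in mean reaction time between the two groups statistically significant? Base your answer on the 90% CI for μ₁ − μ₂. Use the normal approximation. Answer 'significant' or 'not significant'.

not significant

Per-group SEs: s₁/√n₁ = 33.3/√39 = 5.3323, s₂/√n₂ = 82.4/√146 = 6.8195.
Unpooled SE of the difference: √(28.43342329 + 46.50558025) = 8.6567.
Margin of error = z* · SE = 1.645 × 8.6567 = 14.2403.
x̄₁ − x̄₂ = 450 − 437 = 13.0000.
CI: 13.0000 ± 14.2403 = (-1.2403, 27.2403).
The interval (-1.2403, 27.2403) contains 0, so the difference is not significant.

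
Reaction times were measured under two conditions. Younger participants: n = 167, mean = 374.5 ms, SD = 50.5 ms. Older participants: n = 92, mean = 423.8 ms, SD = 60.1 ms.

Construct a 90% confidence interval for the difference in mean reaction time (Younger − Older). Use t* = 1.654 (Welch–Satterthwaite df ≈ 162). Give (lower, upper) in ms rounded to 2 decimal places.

(-61.51, -37.09)

SE₁ = s₁/√n₁ = 50.5/√167 = 3.9078; SE₂ = 60.1/√92 = 6.2659.
Independent samples, unequal variances: SE_diff = √(SE₁² + SE₂²) = √(15.27090084 + 39.26150281) = 7.3846.
t* = 1.654, so margin of error = 1.654 × 7.3846 = 12.2141.
Difference in means = 374.5 − 423.8 = -49.3000.
-49.3000 ± 12.2141 → (-61.51, -37.09).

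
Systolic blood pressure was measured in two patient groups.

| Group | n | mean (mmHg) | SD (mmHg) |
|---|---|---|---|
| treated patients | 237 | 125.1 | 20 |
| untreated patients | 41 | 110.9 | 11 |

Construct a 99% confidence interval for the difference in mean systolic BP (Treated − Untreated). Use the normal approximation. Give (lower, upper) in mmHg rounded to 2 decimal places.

(8.65, 19.75)

SE₁ = s₁/√n₁ = 20/√237 = 1.2991; SE₂ = 11/√41 = 1.7179.
Independent samples, unequal variances: SE_diff = √(SE₁² + SE₂²) = √(1.68766081 + 2.95118041) = 2.1538.
z* = 2.576, so margin of error = 2.576 × 2.1538 = 5.5482.
Difference in means = 125.1 − 110.9 = 14.2000.
14.2000 ± 5.5482 → (8.65, 19.75).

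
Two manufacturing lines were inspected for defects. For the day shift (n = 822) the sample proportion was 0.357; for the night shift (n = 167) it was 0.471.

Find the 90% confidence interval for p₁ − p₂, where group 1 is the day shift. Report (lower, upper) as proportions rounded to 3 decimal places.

Each SE is √(p̂(1−p̂)/n): √(0.3570·0.6430/822) = 0.01671 and √(0.4710·0.5290/167) = 0.03863.
SE(p̂₁ − p̂₂) = √(SE₁² + SE₂²) = √(0.0002792241 + 0.0014922769) = 0.04209, since the two samples are independent.
At 90% confidence z* = 1.645; margin = 1.645 × 0.04209 = 0.06924.
The difference is 0.3570 − 0.4710 = -0.1140, so the interval is -0.1140 ± 0.06924 = (-0.183, -0.045).

(-0.183, -0.045)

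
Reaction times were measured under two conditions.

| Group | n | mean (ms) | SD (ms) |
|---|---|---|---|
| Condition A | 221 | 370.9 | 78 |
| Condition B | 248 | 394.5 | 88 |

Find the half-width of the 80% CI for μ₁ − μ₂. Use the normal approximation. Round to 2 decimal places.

Per-group SEs: s₁/√n₁ = 78/√221 = 5.2468, s₂/√n₂ = 88/√248 = 5.5880.
Unpooled SE of the difference: √(27.52891024 + 31.225744) = 7.6652.
Margin of error = z* · SE = 1.282 × 7.6652 = 9.8268.

9.83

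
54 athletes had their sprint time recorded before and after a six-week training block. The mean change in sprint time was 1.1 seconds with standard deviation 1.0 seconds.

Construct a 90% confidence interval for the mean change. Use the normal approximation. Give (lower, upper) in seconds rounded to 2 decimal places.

Paired design: SE = s_d/√n = 1.0/√54 = 0.1361.
z* = 1.645; margin of error = 1.645 × 0.1361 = 0.2239.
1.1 ± 0.2239 → (0.88, 1.32).

(0.88, 1.32)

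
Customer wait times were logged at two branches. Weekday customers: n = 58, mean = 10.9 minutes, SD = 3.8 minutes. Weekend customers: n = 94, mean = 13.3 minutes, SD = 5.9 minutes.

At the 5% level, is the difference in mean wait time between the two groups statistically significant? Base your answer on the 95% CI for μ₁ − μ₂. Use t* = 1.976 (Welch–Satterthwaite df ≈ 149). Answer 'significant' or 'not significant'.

significant

Per-group SEs: s₁/√n₁ = 3.8/√58 = 0.4990, s₂/√n₂ = 5.9/√94 = 0.6085.
Unpooled SE of the difference: √(0.249001 + 0.37027225) = 0.7869.
Margin of error = t* · SE = 1.976 × 0.7869 = 1.5549.
x̄₁ − x̄₂ = 10.9 − 13.3 = -2.4000.
CI: -2.4000 ± 1.5549 = (-3.9549, -0.8451).
The interval (-3.9549, -0.8451) does not contain 0, so the difference is significant.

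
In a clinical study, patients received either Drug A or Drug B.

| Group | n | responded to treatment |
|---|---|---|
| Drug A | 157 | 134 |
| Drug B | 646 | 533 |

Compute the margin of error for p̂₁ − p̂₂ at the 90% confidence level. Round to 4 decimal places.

Sample proportions: 134/157 = 0.8535, 533/646 = 0.8251.
Each SE is √(p̂(1−p̂)/n): √(0.8535·0.1465/157) = 0.02822 and √(0.8251·0.1749/646) = 0.01495.
SE(p̂₁ − p̂₂) = √(SE₁² + SE₂²) = √(0.0007963684 + 0.0002235025) = 0.03194, since the two samples are independent.
At 90% confidence z* = 1.645; margin = 1.645 × 0.03194 = 0.05254.

0.0525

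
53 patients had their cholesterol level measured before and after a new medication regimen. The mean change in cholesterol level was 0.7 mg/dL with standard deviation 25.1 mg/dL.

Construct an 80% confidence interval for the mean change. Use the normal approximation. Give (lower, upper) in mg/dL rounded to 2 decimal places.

(-3.72, 5.12)

Paired design: SE = s_d/√n = 25.1/√53 = 3.4478.
z* = 1.282; margin of error = 1.282 × 3.4478 = 4.4201.
0.7 ± 4.4201 → (-3.72, 5.12).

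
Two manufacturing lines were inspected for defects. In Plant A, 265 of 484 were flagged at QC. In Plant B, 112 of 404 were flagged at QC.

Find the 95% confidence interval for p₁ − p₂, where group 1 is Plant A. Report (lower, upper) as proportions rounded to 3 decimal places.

(0.208, 0.333)

p̂₁ = 265/484 = 0.5475 and p̂₂ = 112/404 = 0.2772.
SE₁ = √(p̂₁(1−p̂₁)/n₁) = √(0.5475·0.4525/484) = 0.02262; SE₂ = √(0.2772·0.7228/404) = 0.02227.
Independent samples: SE of the difference = √(SE₁² + SE₂²) = √(0.0005116644 + 0.0004959529) = 0.03174.
z* for 95% confidence is 1.960, so the margin of error is 1.960 × 0.03174 = 0.06221.
Point estimate p̂₁ − p̂₂ = 0.5475 − 0.2772 = 0.2703.
0.2703 ± 0.06221 → (0.208, 0.333).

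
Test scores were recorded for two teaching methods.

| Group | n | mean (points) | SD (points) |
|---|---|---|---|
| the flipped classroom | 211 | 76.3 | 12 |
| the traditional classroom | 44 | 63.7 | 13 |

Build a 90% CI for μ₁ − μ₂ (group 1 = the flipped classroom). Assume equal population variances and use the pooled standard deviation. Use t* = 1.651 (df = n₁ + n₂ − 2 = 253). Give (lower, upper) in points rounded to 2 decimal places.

(9.27, 15.93)

s_p = √[((n₁−1)s₁² + (n₂−1)s₂²)/(n₁+n₂−2)] = √[(210·12² + 43·13²)/253] = 12.1758.
SE = 12.1758·√(1/211 + 1/44) = 2.0179.
With t* = 1.651, margin = 1.651 × 2.0179 = 3.3316.
x̄₁ − x̄₂ = 76.3 − 63.7 = 12.6000; interval 12.6000 ± 3.3316 = (9.27, 15.93).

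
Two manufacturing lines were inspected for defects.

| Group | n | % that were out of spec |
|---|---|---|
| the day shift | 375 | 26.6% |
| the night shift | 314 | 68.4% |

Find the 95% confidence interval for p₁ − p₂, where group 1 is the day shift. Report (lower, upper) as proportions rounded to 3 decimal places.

Each SE is √(p̂(1−p̂)/n): √(0.2660·0.7340/375) = 0.02282 and √(0.6840·0.3160/314) = 0.02624.
SE(p̂₁ − p̂₂) = √(SE₁² + SE₂²) = √(0.0005207524 + 0.0006885376) = 0.03477, since the two samples are independent.
At 95% confidence z* = 1.960; margin = 1.960 × 0.03477 = 0.06815.
The difference is 0.2660 − 0.6840 = -0.4180, so the interval is -0.4180 ± 0.06815 = (-0.486, -0.350).

(-0.486, -0.350)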